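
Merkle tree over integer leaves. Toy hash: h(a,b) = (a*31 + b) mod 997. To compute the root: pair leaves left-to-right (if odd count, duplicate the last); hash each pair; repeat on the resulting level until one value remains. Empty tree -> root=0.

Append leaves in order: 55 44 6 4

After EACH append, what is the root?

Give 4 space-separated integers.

After append 55 (leaves=[55]):
  L0: [55]
  root=55
After append 44 (leaves=[55, 44]):
  L0: [55, 44]
  L1: h(55,44)=(55*31+44)%997=752 -> [752]
  root=752
After append 6 (leaves=[55, 44, 6]):
  L0: [55, 44, 6]
  L1: h(55,44)=(55*31+44)%997=752 h(6,6)=(6*31+6)%997=192 -> [752, 192]
  L2: h(752,192)=(752*31+192)%997=573 -> [573]
  root=573
After append 4 (leaves=[55, 44, 6, 4]):
  L0: [55, 44, 6, 4]
  L1: h(55,44)=(55*31+44)%997=752 h(6,4)=(6*31+4)%997=190 -> [752, 190]
  L2: h(752,190)=(752*31+190)%997=571 -> [571]
  root=571

Answer: 55 752 573 571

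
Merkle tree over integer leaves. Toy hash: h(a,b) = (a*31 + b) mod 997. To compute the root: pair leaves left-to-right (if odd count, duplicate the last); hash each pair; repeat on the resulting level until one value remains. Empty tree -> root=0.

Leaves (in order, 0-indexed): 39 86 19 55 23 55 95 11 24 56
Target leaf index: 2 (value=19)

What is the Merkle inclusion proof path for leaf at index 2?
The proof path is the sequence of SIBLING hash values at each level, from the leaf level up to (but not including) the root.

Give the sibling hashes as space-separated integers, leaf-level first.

L0 (leaves): [39, 86, 19, 55, 23, 55, 95, 11, 24, 56], target index=2
L1: h(39,86)=(39*31+86)%997=298 [pair 0] h(19,55)=(19*31+55)%997=644 [pair 1] h(23,55)=(23*31+55)%997=768 [pair 2] h(95,11)=(95*31+11)%997=962 [pair 3] h(24,56)=(24*31+56)%997=800 [pair 4] -> [298, 644, 768, 962, 800]
  Sibling for proof at L0: 55
L2: h(298,644)=(298*31+644)%997=909 [pair 0] h(768,962)=(768*31+962)%997=842 [pair 1] h(800,800)=(800*31+800)%997=675 [pair 2] -> [909, 842, 675]
  Sibling for proof at L1: 298
L3: h(909,842)=(909*31+842)%997=108 [pair 0] h(675,675)=(675*31+675)%997=663 [pair 1] -> [108, 663]
  Sibling for proof at L2: 842
L4: h(108,663)=(108*31+663)%997=23 [pair 0] -> [23]
  Sibling for proof at L3: 663
Root: 23
Proof path (sibling hashes from leaf to root): [55, 298, 842, 663]

Answer: 55 298 842 663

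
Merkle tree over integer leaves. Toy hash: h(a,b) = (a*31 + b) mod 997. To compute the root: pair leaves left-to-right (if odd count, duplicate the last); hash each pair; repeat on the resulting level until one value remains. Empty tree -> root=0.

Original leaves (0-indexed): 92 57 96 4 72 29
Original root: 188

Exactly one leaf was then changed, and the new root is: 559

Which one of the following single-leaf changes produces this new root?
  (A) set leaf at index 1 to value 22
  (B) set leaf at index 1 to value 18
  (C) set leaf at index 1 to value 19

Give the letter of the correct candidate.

Answer: C

Derivation:
Original leaves: [92, 57, 96, 4, 72, 29]
Target new root: 559
Try each candidate change and compute the resulting root:
Candidate A: set leaf[1] = 22 -> leaves = [92, 22, 96, 4, 72, 29]
  L0: [92, 22, 96, 4, 72, 29]
  L1: h(92,22)=(92*31+22)%997=880 h(96,4)=(96*31+4)%997=986 h(72,29)=(72*31+29)%997=267 -> [880, 986, 267]
  L2: h(880,986)=(880*31+986)%997=350 h(267,267)=(267*31+267)%997=568 -> [350, 568]
  L3: h(350,568)=(350*31+568)%997=451 -> [451]
  root = 451 != target 559
Candidate B: set leaf[1] = 18 -> leaves = [92, 18, 96, 4, 72, 29]
  L0: [92, 18, 96, 4, 72, 29]
  L1: h(92,18)=(92*31+18)%997=876 h(96,4)=(96*31+4)%997=986 h(72,29)=(72*31+29)%997=267 -> [876, 986, 267]
  L2: h(876,986)=(876*31+986)%997=226 h(267,267)=(267*31+267)%997=568 -> [226, 568]
  L3: h(226,568)=(226*31+568)%997=595 -> [595]
  root = 595 != target 559
Candidate C: set leaf[1] = 19 -> leaves = [92, 19, 96, 4, 72, 29]
  L0: [92, 19, 96, 4, 72, 29]
  L1: h(92,19)=(92*31+19)%997=877 h(96,4)=(96*31+4)%997=986 h(72,29)=(72*31+29)%997=267 -> [877, 986, 267]
  L2: h(877,986)=(877*31+986)%997=257 h(267,267)=(267*31+267)%997=568 -> [257, 568]
  L3: h(257,568)=(257*31+568)%997=559 -> [559]
  root = 559 == target 559  ** MATCH **
Candidate C produces the target root.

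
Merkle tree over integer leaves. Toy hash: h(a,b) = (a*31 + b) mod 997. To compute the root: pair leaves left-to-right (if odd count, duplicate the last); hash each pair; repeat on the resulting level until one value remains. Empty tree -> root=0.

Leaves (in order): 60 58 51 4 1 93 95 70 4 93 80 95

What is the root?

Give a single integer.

L0: [60, 58, 51, 4, 1, 93, 95, 70, 4, 93, 80, 95]
L1: h(60,58)=(60*31+58)%997=921 h(51,4)=(51*31+4)%997=588 h(1,93)=(1*31+93)%997=124 h(95,70)=(95*31+70)%997=24 h(4,93)=(4*31+93)%997=217 h(80,95)=(80*31+95)%997=581 -> [921, 588, 124, 24, 217, 581]
L2: h(921,588)=(921*31+588)%997=226 h(124,24)=(124*31+24)%997=877 h(217,581)=(217*31+581)%997=329 -> [226, 877, 329]
L3: h(226,877)=(226*31+877)%997=904 h(329,329)=(329*31+329)%997=558 -> [904, 558]
L4: h(904,558)=(904*31+558)%997=666 -> [666]

Answer: 666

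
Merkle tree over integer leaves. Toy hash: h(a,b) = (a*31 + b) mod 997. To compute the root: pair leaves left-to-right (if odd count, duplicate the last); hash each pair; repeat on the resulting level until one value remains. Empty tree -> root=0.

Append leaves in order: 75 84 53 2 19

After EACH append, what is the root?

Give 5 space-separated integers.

Answer: 75 415 603 552 676

Derivation:
After append 75 (leaves=[75]):
  L0: [75]
  root=75
After append 84 (leaves=[75, 84]):
  L0: [75, 84]
  L1: h(75,84)=(75*31+84)%997=415 -> [415]
  root=415
After append 53 (leaves=[75, 84, 53]):
  L0: [75, 84, 53]
  L1: h(75,84)=(75*31+84)%997=415 h(53,53)=(53*31+53)%997=699 -> [415, 699]
  L2: h(415,699)=(415*31+699)%997=603 -> [603]
  root=603
After append 2 (leaves=[75, 84, 53, 2]):
  L0: [75, 84, 53, 2]
  L1: h(75,84)=(75*31+84)%997=415 h(53,2)=(53*31+2)%997=648 -> [415, 648]
  L2: h(415,648)=(415*31+648)%997=552 -> [552]
  root=552
After append 19 (leaves=[75, 84, 53, 2, 19]):
  L0: [75, 84, 53, 2, 19]
  L1: h(75,84)=(75*31+84)%997=415 h(53,2)=(53*31+2)%997=648 h(19,19)=(19*31+19)%997=608 -> [415, 648, 608]
  L2: h(415,648)=(415*31+648)%997=552 h(608,608)=(608*31+608)%997=513 -> [552, 513]
  L3: h(552,513)=(552*31+513)%997=676 -> [676]
  root=676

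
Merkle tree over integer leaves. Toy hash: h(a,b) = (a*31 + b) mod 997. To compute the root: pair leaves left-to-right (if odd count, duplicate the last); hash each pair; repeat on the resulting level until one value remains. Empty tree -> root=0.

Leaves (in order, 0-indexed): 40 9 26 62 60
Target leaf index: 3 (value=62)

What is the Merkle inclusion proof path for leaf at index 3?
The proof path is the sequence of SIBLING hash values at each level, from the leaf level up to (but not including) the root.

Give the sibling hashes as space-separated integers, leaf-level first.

Answer: 26 252 623

Derivation:
L0 (leaves): [40, 9, 26, 62, 60], target index=3
L1: h(40,9)=(40*31+9)%997=252 [pair 0] h(26,62)=(26*31+62)%997=868 [pair 1] h(60,60)=(60*31+60)%997=923 [pair 2] -> [252, 868, 923]
  Sibling for proof at L0: 26
L2: h(252,868)=(252*31+868)%997=704 [pair 0] h(923,923)=(923*31+923)%997=623 [pair 1] -> [704, 623]
  Sibling for proof at L1: 252
L3: h(704,623)=(704*31+623)%997=513 [pair 0] -> [513]
  Sibling for proof at L2: 623
Root: 513
Proof path (sibling hashes from leaf to root): [26, 252, 623]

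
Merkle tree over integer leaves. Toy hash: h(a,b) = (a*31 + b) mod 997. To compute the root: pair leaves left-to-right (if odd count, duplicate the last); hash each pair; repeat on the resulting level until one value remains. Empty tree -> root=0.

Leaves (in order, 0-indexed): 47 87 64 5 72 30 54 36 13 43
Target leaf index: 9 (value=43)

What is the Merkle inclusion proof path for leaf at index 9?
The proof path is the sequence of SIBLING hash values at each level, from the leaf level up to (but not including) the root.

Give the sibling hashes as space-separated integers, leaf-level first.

Answer: 13 446 314 141

Derivation:
L0 (leaves): [47, 87, 64, 5, 72, 30, 54, 36, 13, 43], target index=9
L1: h(47,87)=(47*31+87)%997=547 [pair 0] h(64,5)=(64*31+5)%997=992 [pair 1] h(72,30)=(72*31+30)%997=268 [pair 2] h(54,36)=(54*31+36)%997=713 [pair 3] h(13,43)=(13*31+43)%997=446 [pair 4] -> [547, 992, 268, 713, 446]
  Sibling for proof at L0: 13
L2: h(547,992)=(547*31+992)%997=3 [pair 0] h(268,713)=(268*31+713)%997=48 [pair 1] h(446,446)=(446*31+446)%997=314 [pair 2] -> [3, 48, 314]
  Sibling for proof at L1: 446
L3: h(3,48)=(3*31+48)%997=141 [pair 0] h(314,314)=(314*31+314)%997=78 [pair 1] -> [141, 78]
  Sibling for proof at L2: 314
L4: h(141,78)=(141*31+78)%997=461 [pair 0] -> [461]
  Sibling for proof at L3: 141
Root: 461
Proof path (sibling hashes from leaf to root): [13, 446, 314, 141]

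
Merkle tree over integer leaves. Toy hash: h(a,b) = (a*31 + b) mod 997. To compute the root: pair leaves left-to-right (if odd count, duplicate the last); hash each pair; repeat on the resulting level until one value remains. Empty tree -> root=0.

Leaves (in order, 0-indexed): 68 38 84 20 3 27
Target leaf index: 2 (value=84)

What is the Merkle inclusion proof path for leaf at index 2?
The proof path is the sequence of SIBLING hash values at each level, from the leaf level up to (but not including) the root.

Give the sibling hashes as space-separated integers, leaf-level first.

L0 (leaves): [68, 38, 84, 20, 3, 27], target index=2
L1: h(68,38)=(68*31+38)%997=152 [pair 0] h(84,20)=(84*31+20)%997=630 [pair 1] h(3,27)=(3*31+27)%997=120 [pair 2] -> [152, 630, 120]
  Sibling for proof at L0: 20
L2: h(152,630)=(152*31+630)%997=357 [pair 0] h(120,120)=(120*31+120)%997=849 [pair 1] -> [357, 849]
  Sibling for proof at L1: 152
L3: h(357,849)=(357*31+849)%997=949 [pair 0] -> [949]
  Sibling for proof at L2: 849
Root: 949
Proof path (sibling hashes from leaf to root): [20, 152, 849]

Answer: 20 152 849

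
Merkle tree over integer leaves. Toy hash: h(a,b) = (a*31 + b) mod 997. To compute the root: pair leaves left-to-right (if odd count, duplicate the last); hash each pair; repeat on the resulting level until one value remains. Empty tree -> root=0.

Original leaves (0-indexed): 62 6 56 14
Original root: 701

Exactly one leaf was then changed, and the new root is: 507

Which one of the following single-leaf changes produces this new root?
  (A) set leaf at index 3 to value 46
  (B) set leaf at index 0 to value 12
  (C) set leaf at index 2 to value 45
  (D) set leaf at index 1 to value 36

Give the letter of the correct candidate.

Answer: B

Derivation:
Original leaves: [62, 6, 56, 14]
Target new root: 507
Try each candidate change and compute the resulting root:
Candidate A: set leaf[3] = 46 -> leaves = [62, 6, 56, 46]
  L0: [62, 6, 56, 46]
  L1: h(62,6)=(62*31+6)%997=931 h(56,46)=(56*31+46)%997=785 -> [931, 785]
  L2: h(931,785)=(931*31+785)%997=733 -> [733]
  root = 733 != target 507
Candidate B: set leaf[0] = 12 -> leaves = [12, 6, 56, 14]
  L0: [12, 6, 56, 14]
  L1: h(12,6)=(12*31+6)%997=378 h(56,14)=(56*31+14)%997=753 -> [378, 753]
  L2: h(378,753)=(378*31+753)%997=507 -> [507]
  root = 507 == target 507  ** MATCH **
Candidate C: set leaf[2] = 45 -> leaves = [62, 6, 45, 14]
  L0: [62, 6, 45, 14]
  L1: h(62,6)=(62*31+6)%997=931 h(45,14)=(45*31+14)%997=412 -> [931, 412]
  L2: h(931,412)=(931*31+412)%997=360 -> [360]
  root = 360 != target 507
Candidate D: set leaf[1] = 36 -> leaves = [62, 36, 56, 14]
  L0: [62, 36, 56, 14]
  L1: h(62,36)=(62*31+36)%997=961 h(56,14)=(56*31+14)%997=753 -> [961, 753]
  L2: h(961,753)=(961*31+753)%997=634 -> [634]
  root = 634 != target 507
Candidate B produces the target root.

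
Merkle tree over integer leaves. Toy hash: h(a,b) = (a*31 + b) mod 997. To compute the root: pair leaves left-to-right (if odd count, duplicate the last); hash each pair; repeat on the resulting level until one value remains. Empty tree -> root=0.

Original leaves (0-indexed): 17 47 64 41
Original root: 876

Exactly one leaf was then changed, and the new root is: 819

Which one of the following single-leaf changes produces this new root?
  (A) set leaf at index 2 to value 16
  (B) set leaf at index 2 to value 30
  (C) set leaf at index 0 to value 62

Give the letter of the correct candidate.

Original leaves: [17, 47, 64, 41]
Target new root: 819
Try each candidate change and compute the resulting root:
Candidate A: set leaf[2] = 16 -> leaves = [17, 47, 16, 41]
  L0: [17, 47, 16, 41]
  L1: h(17,47)=(17*31+47)%997=574 h(16,41)=(16*31+41)%997=537 -> [574, 537]
  L2: h(574,537)=(574*31+537)%997=385 -> [385]
  root = 385 != target 819
Candidate B: set leaf[2] = 30 -> leaves = [17, 47, 30, 41]
  L0: [17, 47, 30, 41]
  L1: h(17,47)=(17*31+47)%997=574 h(30,41)=(30*31+41)%997=971 -> [574, 971]
  L2: h(574,971)=(574*31+971)%997=819 -> [819]
  root = 819 == target 819  ** MATCH **
Candidate C: set leaf[0] = 62 -> leaves = [62, 47, 64, 41]
  L0: [62, 47, 64, 41]
  L1: h(62,47)=(62*31+47)%997=972 h(64,41)=(64*31+41)%997=31 -> [972, 31]
  L2: h(972,31)=(972*31+31)%997=253 -> [253]
  root = 253 != target 819
Candidate B produces the target root.

Answer: B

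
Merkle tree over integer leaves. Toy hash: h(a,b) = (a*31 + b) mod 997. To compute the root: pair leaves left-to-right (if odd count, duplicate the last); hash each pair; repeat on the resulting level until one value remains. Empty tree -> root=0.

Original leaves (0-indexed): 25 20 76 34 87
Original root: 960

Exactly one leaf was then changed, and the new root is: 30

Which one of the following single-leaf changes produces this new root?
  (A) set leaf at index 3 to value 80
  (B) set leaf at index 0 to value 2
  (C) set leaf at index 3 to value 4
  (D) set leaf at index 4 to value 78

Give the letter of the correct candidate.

Answer: C

Derivation:
Original leaves: [25, 20, 76, 34, 87]
Target new root: 30
Try each candidate change and compute the resulting root:
Candidate A: set leaf[3] = 80 -> leaves = [25, 20, 76, 80, 87]
  L0: [25, 20, 76, 80, 87]
  L1: h(25,20)=(25*31+20)%997=795 h(76,80)=(76*31+80)%997=442 h(87,87)=(87*31+87)%997=790 -> [795, 442, 790]
  L2: h(795,442)=(795*31+442)%997=162 h(790,790)=(790*31+790)%997=355 -> [162, 355]
  L3: h(162,355)=(162*31+355)%997=392 -> [392]
  root = 392 != target 30
Candidate B: set leaf[0] = 2 -> leaves = [2, 20, 76, 34, 87]
  L0: [2, 20, 76, 34, 87]
  L1: h(2,20)=(2*31+20)%997=82 h(76,34)=(76*31+34)%997=396 h(87,87)=(87*31+87)%997=790 -> [82, 396, 790]
  L2: h(82,396)=(82*31+396)%997=944 h(790,790)=(790*31+790)%997=355 -> [944, 355]
  L3: h(944,355)=(944*31+355)%997=706 -> [706]
  root = 706 != target 30
Candidate C: set leaf[3] = 4 -> leaves = [25, 20, 76, 4, 87]
  L0: [25, 20, 76, 4, 87]
  L1: h(25,20)=(25*31+20)%997=795 h(76,4)=(76*31+4)%997=366 h(87,87)=(87*31+87)%997=790 -> [795, 366, 790]
  L2: h(795,366)=(795*31+366)%997=86 h(790,790)=(790*31+790)%997=355 -> [86, 355]
  L3: h(86,355)=(86*31+355)%997=30 -> [30]
  root = 30 == target 30  ** MATCH **
Candidate D: set leaf[4] = 78 -> leaves = [25, 20, 76, 34, 78]
  L0: [25, 20, 76, 34, 78]
  L1: h(25,20)=(25*31+20)%997=795 h(76,34)=(76*31+34)%997=396 h(78,78)=(78*31+78)%997=502 -> [795, 396, 502]
  L2: h(795,396)=(795*31+396)%997=116 h(502,502)=(502*31+502)%997=112 -> [116, 112]
  L3: h(116,112)=(116*31+112)%997=717 -> [717]
  root = 717 != target 30
Candidate C produces the target root.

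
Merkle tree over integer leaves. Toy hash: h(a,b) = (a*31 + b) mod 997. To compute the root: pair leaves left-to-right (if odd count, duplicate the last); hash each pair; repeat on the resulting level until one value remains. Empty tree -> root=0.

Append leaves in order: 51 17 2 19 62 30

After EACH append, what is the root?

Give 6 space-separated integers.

Answer: 51 601 749 766 495 468

Derivation:
After append 51 (leaves=[51]):
  L0: [51]
  root=51
After append 17 (leaves=[51, 17]):
  L0: [51, 17]
  L1: h(51,17)=(51*31+17)%997=601 -> [601]
  root=601
After append 2 (leaves=[51, 17, 2]):
  L0: [51, 17, 2]
  L1: h(51,17)=(51*31+17)%997=601 h(2,2)=(2*31+2)%997=64 -> [601, 64]
  L2: h(601,64)=(601*31+64)%997=749 -> [749]
  root=749
After append 19 (leaves=[51, 17, 2, 19]):
  L0: [51, 17, 2, 19]
  L1: h(51,17)=(51*31+17)%997=601 h(2,19)=(2*31+19)%997=81 -> [601, 81]
  L2: h(601,81)=(601*31+81)%997=766 -> [766]
  root=766
After append 62 (leaves=[51, 17, 2, 19, 62]):
  L0: [51, 17, 2, 19, 62]
  L1: h(51,17)=(51*31+17)%997=601 h(2,19)=(2*31+19)%997=81 h(62,62)=(62*31+62)%997=987 -> [601, 81, 987]
  L2: h(601,81)=(601*31+81)%997=766 h(987,987)=(987*31+987)%997=677 -> [766, 677]
  L3: h(766,677)=(766*31+677)%997=495 -> [495]
  root=495
After append 30 (leaves=[51, 17, 2, 19, 62, 30]):
  L0: [51, 17, 2, 19, 62, 30]
  L1: h(51,17)=(51*31+17)%997=601 h(2,19)=(2*31+19)%997=81 h(62,30)=(62*31+30)%997=955 -> [601, 81, 955]
  L2: h(601,81)=(601*31+81)%997=766 h(955,955)=(955*31+955)%997=650 -> [766, 650]
  L3: h(766,650)=(766*31+650)%997=468 -> [468]
  root=468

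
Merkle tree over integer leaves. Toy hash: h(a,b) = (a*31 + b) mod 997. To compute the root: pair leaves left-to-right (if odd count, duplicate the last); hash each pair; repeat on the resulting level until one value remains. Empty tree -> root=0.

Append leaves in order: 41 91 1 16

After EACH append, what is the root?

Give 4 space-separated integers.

Answer: 41 365 380 395

Derivation:
After append 41 (leaves=[41]):
  L0: [41]
  root=41
After append 91 (leaves=[41, 91]):
  L0: [41, 91]
  L1: h(41,91)=(41*31+91)%997=365 -> [365]
  root=365
After append 1 (leaves=[41, 91, 1]):
  L0: [41, 91, 1]
  L1: h(41,91)=(41*31+91)%997=365 h(1,1)=(1*31+1)%997=32 -> [365, 32]
  L2: h(365,32)=(365*31+32)%997=380 -> [380]
  root=380
After append 16 (leaves=[41, 91, 1, 16]):
  L0: [41, 91, 1, 16]
  L1: h(41,91)=(41*31+91)%997=365 h(1,16)=(1*31+16)%997=47 -> [365, 47]
  L2: h(365,47)=(365*31+47)%997=395 -> [395]
  root=395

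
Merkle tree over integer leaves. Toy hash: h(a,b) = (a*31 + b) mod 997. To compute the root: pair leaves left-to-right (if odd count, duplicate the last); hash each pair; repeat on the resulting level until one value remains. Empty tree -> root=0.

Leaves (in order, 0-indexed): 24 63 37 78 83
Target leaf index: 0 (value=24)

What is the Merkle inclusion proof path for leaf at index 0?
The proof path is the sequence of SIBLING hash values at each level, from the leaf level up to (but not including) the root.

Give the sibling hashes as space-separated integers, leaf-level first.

L0 (leaves): [24, 63, 37, 78, 83], target index=0
L1: h(24,63)=(24*31+63)%997=807 [pair 0] h(37,78)=(37*31+78)%997=228 [pair 1] h(83,83)=(83*31+83)%997=662 [pair 2] -> [807, 228, 662]
  Sibling for proof at L0: 63
L2: h(807,228)=(807*31+228)%997=320 [pair 0] h(662,662)=(662*31+662)%997=247 [pair 1] -> [320, 247]
  Sibling for proof at L1: 228
L3: h(320,247)=(320*31+247)%997=197 [pair 0] -> [197]
  Sibling for proof at L2: 247
Root: 197
Proof path (sibling hashes from leaf to root): [63, 228, 247]

Answer: 63 228 247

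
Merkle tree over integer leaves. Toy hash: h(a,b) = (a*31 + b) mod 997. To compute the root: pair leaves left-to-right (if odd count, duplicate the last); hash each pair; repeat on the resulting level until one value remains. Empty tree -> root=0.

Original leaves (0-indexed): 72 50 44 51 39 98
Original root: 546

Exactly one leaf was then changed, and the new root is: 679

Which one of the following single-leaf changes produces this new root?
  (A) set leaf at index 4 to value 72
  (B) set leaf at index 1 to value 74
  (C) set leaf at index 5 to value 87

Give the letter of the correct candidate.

Answer: B

Derivation:
Original leaves: [72, 50, 44, 51, 39, 98]
Target new root: 679
Try each candidate change and compute the resulting root:
Candidate A: set leaf[4] = 72 -> leaves = [72, 50, 44, 51, 72, 98]
  L0: [72, 50, 44, 51, 72, 98]
  L1: h(72,50)=(72*31+50)%997=288 h(44,51)=(44*31+51)%997=418 h(72,98)=(72*31+98)%997=336 -> [288, 418, 336]
  L2: h(288,418)=(288*31+418)%997=373 h(336,336)=(336*31+336)%997=782 -> [373, 782]
  L3: h(373,782)=(373*31+782)%997=381 -> [381]
  root = 381 != target 679
Candidate B: set leaf[1] = 74 -> leaves = [72, 74, 44, 51, 39, 98]
  L0: [72, 74, 44, 51, 39, 98]
  L1: h(72,74)=(72*31+74)%997=312 h(44,51)=(44*31+51)%997=418 h(39,98)=(39*31+98)%997=310 -> [312, 418, 310]
  L2: h(312,418)=(312*31+418)%997=120 h(310,310)=(310*31+310)%997=947 -> [120, 947]
  L3: h(120,947)=(120*31+947)%997=679 -> [679]
  root = 679 == target 679  ** MATCH **
Candidate C: set leaf[5] = 87 -> leaves = [72, 50, 44, 51, 39, 87]
  L0: [72, 50, 44, 51, 39, 87]
  L1: h(72,50)=(72*31+50)%997=288 h(44,51)=(44*31+51)%997=418 h(39,87)=(39*31+87)%997=299 -> [288, 418, 299]
  L2: h(288,418)=(288*31+418)%997=373 h(299,299)=(299*31+299)%997=595 -> [373, 595]
  L3: h(373,595)=(373*31+595)%997=194 -> [194]
  root = 194 != target 679
Candidate B produces the target root.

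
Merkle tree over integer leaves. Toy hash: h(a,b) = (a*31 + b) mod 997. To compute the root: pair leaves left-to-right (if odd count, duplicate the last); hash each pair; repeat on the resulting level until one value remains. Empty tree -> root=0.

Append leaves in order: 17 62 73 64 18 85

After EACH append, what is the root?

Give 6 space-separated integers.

After append 17 (leaves=[17]):
  L0: [17]
  root=17
After append 62 (leaves=[17, 62]):
  L0: [17, 62]
  L1: h(17,62)=(17*31+62)%997=589 -> [589]
  root=589
After append 73 (leaves=[17, 62, 73]):
  L0: [17, 62, 73]
  L1: h(17,62)=(17*31+62)%997=589 h(73,73)=(73*31+73)%997=342 -> [589, 342]
  L2: h(589,342)=(589*31+342)%997=655 -> [655]
  root=655
After append 64 (leaves=[17, 62, 73, 64]):
  L0: [17, 62, 73, 64]
  L1: h(17,62)=(17*31+62)%997=589 h(73,64)=(73*31+64)%997=333 -> [589, 333]
  L2: h(589,333)=(589*31+333)%997=646 -> [646]
  root=646
After append 18 (leaves=[17, 62, 73, 64, 18]):
  L0: [17, 62, 73, 64, 18]
  L1: h(17,62)=(17*31+62)%997=589 h(73,64)=(73*31+64)%997=333 h(18,18)=(18*31+18)%997=576 -> [589, 333, 576]
  L2: h(589,333)=(589*31+333)%997=646 h(576,576)=(576*31+576)%997=486 -> [646, 486]
  L3: h(646,486)=(646*31+486)%997=572 -> [572]
  root=572
After append 85 (leaves=[17, 62, 73, 64, 18, 85]):
  L0: [17, 62, 73, 64, 18, 85]
  L1: h(17,62)=(17*31+62)%997=589 h(73,64)=(73*31+64)%997=333 h(18,85)=(18*31+85)%997=643 -> [589, 333, 643]
  L2: h(589,333)=(589*31+333)%997=646 h(643,643)=(643*31+643)%997=636 -> [646, 636]
  L3: h(646,636)=(646*31+636)%997=722 -> [722]
  root=722

Answer: 17 589 655 646 572 722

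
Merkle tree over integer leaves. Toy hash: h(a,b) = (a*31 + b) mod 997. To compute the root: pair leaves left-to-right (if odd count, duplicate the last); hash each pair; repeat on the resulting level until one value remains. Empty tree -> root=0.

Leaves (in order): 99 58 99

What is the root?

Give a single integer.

Answer: 405

Derivation:
L0: [99, 58, 99]
L1: h(99,58)=(99*31+58)%997=136 h(99,99)=(99*31+99)%997=177 -> [136, 177]
L2: h(136,177)=(136*31+177)%997=405 -> [405]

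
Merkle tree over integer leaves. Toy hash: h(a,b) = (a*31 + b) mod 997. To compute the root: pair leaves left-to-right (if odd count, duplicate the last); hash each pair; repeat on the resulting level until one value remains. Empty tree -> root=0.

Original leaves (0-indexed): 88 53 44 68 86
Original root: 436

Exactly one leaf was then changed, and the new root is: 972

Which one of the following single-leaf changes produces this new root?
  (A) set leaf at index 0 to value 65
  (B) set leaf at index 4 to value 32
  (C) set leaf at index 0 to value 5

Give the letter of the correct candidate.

Original leaves: [88, 53, 44, 68, 86]
Target new root: 972
Try each candidate change and compute the resulting root:
Candidate A: set leaf[0] = 65 -> leaves = [65, 53, 44, 68, 86]
  L0: [65, 53, 44, 68, 86]
  L1: h(65,53)=(65*31+53)%997=74 h(44,68)=(44*31+68)%997=435 h(86,86)=(86*31+86)%997=758 -> [74, 435, 758]
  L2: h(74,435)=(74*31+435)%997=735 h(758,758)=(758*31+758)%997=328 -> [735, 328]
  L3: h(735,328)=(735*31+328)%997=182 -> [182]
  root = 182 != target 972
Candidate B: set leaf[4] = 32 -> leaves = [88, 53, 44, 68, 32]
  L0: [88, 53, 44, 68, 32]
  L1: h(88,53)=(88*31+53)%997=787 h(44,68)=(44*31+68)%997=435 h(32,32)=(32*31+32)%997=27 -> [787, 435, 27]
  L2: h(787,435)=(787*31+435)%997=904 h(27,27)=(27*31+27)%997=864 -> [904, 864]
  L3: h(904,864)=(904*31+864)%997=972 -> [972]
  root = 972 == target 972  ** MATCH **
Candidate C: set leaf[0] = 5 -> leaves = [5, 53, 44, 68, 86]
  L0: [5, 53, 44, 68, 86]
  L1: h(5,53)=(5*31+53)%997=208 h(44,68)=(44*31+68)%997=435 h(86,86)=(86*31+86)%997=758 -> [208, 435, 758]
  L2: h(208,435)=(208*31+435)%997=901 h(758,758)=(758*31+758)%997=328 -> [901, 328]
  L3: h(901,328)=(901*31+328)%997=343 -> [343]
  root = 343 != target 972
Candidate B produces the target root.

Answer: B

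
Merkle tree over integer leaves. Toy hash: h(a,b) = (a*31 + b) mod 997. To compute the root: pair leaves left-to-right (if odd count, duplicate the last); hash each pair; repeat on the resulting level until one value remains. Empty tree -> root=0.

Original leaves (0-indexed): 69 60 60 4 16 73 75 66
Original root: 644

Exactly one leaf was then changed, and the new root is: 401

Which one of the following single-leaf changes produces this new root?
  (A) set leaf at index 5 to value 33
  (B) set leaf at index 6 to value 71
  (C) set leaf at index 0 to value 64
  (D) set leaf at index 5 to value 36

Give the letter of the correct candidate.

Original leaves: [69, 60, 60, 4, 16, 73, 75, 66]
Target new root: 401
Try each candidate change and compute the resulting root:
Candidate A: set leaf[5] = 33 -> leaves = [69, 60, 60, 4, 16, 33, 75, 66]
  L0: [69, 60, 60, 4, 16, 33, 75, 66]
  L1: h(69,60)=(69*31+60)%997=205 h(60,4)=(60*31+4)%997=867 h(16,33)=(16*31+33)%997=529 h(75,66)=(75*31+66)%997=397 -> [205, 867, 529, 397]
  L2: h(205,867)=(205*31+867)%997=243 h(529,397)=(529*31+397)%997=844 -> [243, 844]
  L3: h(243,844)=(243*31+844)%997=401 -> [401]
  root = 401 == target 401  ** MATCH **
Candidate B: set leaf[6] = 71 -> leaves = [69, 60, 60, 4, 16, 73, 71, 66]
  L0: [69, 60, 60, 4, 16, 73, 71, 66]
  L1: h(69,60)=(69*31+60)%997=205 h(60,4)=(60*31+4)%997=867 h(16,73)=(16*31+73)%997=569 h(71,66)=(71*31+66)%997=273 -> [205, 867, 569, 273]
  L2: h(205,867)=(205*31+867)%997=243 h(569,273)=(569*31+273)%997=963 -> [243, 963]
  L3: h(243,963)=(243*31+963)%997=520 -> [520]
  root = 520 != target 401
Candidate C: set leaf[0] = 64 -> leaves = [64, 60, 60, 4, 16, 73, 75, 66]
  L0: [64, 60, 60, 4, 16, 73, 75, 66]
  L1: h(64,60)=(64*31+60)%997=50 h(60,4)=(60*31+4)%997=867 h(16,73)=(16*31+73)%997=569 h(75,66)=(75*31+66)%997=397 -> [50, 867, 569, 397]
  L2: h(50,867)=(50*31+867)%997=423 h(569,397)=(569*31+397)%997=90 -> [423, 90]
  L3: h(423,90)=(423*31+90)%997=242 -> [242]
  root = 242 != target 401
Candidate D: set leaf[5] = 36 -> leaves = [69, 60, 60, 4, 16, 36, 75, 66]
  L0: [69, 60, 60, 4, 16, 36, 75, 66]
  L1: h(69,60)=(69*31+60)%997=205 h(60,4)=(60*31+4)%997=867 h(16,36)=(16*31+36)%997=532 h(75,66)=(75*31+66)%997=397 -> [205, 867, 532, 397]
  L2: h(205,867)=(205*31+867)%997=243 h(532,397)=(532*31+397)%997=937 -> [243, 937]
  L3: h(243,937)=(243*31+937)%997=494 -> [494]
  root = 494 != target 401
Candidate A produces the target root.

Answer: A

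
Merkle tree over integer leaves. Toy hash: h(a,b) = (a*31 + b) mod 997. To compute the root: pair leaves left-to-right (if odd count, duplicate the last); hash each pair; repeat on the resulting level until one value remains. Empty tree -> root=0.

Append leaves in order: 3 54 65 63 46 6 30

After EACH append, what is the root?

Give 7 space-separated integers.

After append 3 (leaves=[3]):
  L0: [3]
  root=3
After append 54 (leaves=[3, 54]):
  L0: [3, 54]
  L1: h(3,54)=(3*31+54)%997=147 -> [147]
  root=147
After append 65 (leaves=[3, 54, 65]):
  L0: [3, 54, 65]
  L1: h(3,54)=(3*31+54)%997=147 h(65,65)=(65*31+65)%997=86 -> [147, 86]
  L2: h(147,86)=(147*31+86)%997=655 -> [655]
  root=655
After append 63 (leaves=[3, 54, 65, 63]):
  L0: [3, 54, 65, 63]
  L1: h(3,54)=(3*31+54)%997=147 h(65,63)=(65*31+63)%997=84 -> [147, 84]
  L2: h(147,84)=(147*31+84)%997=653 -> [653]
  root=653
After append 46 (leaves=[3, 54, 65, 63, 46]):
  L0: [3, 54, 65, 63, 46]
  L1: h(3,54)=(3*31+54)%997=147 h(65,63)=(65*31+63)%997=84 h(46,46)=(46*31+46)%997=475 -> [147, 84, 475]
  L2: h(147,84)=(147*31+84)%997=653 h(475,475)=(475*31+475)%997=245 -> [653, 245]
  L3: h(653,245)=(653*31+245)%997=548 -> [548]
  root=548
After append 6 (leaves=[3, 54, 65, 63, 46, 6]):
  L0: [3, 54, 65, 63, 46, 6]
  L1: h(3,54)=(3*31+54)%997=147 h(65,63)=(65*31+63)%997=84 h(46,6)=(46*31+6)%997=435 -> [147, 84, 435]
  L2: h(147,84)=(147*31+84)%997=653 h(435,435)=(435*31+435)%997=959 -> [653, 959]
  L3: h(653,959)=(653*31+959)%997=265 -> [265]
  root=265
After append 30 (leaves=[3, 54, 65, 63, 46, 6, 30]):
  L0: [3, 54, 65, 63, 46, 6, 30]
  L1: h(3,54)=(3*31+54)%997=147 h(65,63)=(65*31+63)%997=84 h(46,6)=(46*31+6)%997=435 h(30,30)=(30*31+30)%997=960 -> [147, 84, 435, 960]
  L2: h(147,84)=(147*31+84)%997=653 h(435,960)=(435*31+960)%997=487 -> [653, 487]
  L3: h(653,487)=(653*31+487)%997=790 -> [790]
  root=790

Answer: 3 147 655 653 548 265 790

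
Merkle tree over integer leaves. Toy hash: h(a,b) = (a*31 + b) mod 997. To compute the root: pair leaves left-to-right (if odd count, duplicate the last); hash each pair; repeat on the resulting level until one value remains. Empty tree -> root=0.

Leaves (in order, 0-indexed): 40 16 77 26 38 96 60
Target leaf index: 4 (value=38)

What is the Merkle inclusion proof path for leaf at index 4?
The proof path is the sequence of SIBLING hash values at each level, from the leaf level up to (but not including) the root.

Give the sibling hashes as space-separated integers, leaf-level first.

L0 (leaves): [40, 16, 77, 26, 38, 96, 60], target index=4
L1: h(40,16)=(40*31+16)%997=259 [pair 0] h(77,26)=(77*31+26)%997=419 [pair 1] h(38,96)=(38*31+96)%997=277 [pair 2] h(60,60)=(60*31+60)%997=923 [pair 3] -> [259, 419, 277, 923]
  Sibling for proof at L0: 96
L2: h(259,419)=(259*31+419)%997=472 [pair 0] h(277,923)=(277*31+923)%997=537 [pair 1] -> [472, 537]
  Sibling for proof at L1: 923
L3: h(472,537)=(472*31+537)%997=214 [pair 0] -> [214]
  Sibling for proof at L2: 472
Root: 214
Proof path (sibling hashes from leaf to root): [96, 923, 472]

Answer: 96 923 472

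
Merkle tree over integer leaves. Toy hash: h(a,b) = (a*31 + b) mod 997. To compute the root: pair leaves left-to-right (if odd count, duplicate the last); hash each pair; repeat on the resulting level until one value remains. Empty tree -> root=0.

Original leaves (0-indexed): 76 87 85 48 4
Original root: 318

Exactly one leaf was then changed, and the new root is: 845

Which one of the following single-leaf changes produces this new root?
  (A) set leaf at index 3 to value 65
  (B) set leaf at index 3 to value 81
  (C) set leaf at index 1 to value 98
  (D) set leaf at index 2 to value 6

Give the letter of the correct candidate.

Original leaves: [76, 87, 85, 48, 4]
Target new root: 845
Try each candidate change and compute the resulting root:
Candidate A: set leaf[3] = 65 -> leaves = [76, 87, 85, 65, 4]
  L0: [76, 87, 85, 65, 4]
  L1: h(76,87)=(76*31+87)%997=449 h(85,65)=(85*31+65)%997=706 h(4,4)=(4*31+4)%997=128 -> [449, 706, 128]
  L2: h(449,706)=(449*31+706)%997=667 h(128,128)=(128*31+128)%997=108 -> [667, 108]
  L3: h(667,108)=(667*31+108)%997=845 -> [845]
  root = 845 == target 845  ** MATCH **
Candidate B: set leaf[3] = 81 -> leaves = [76, 87, 85, 81, 4]
  L0: [76, 87, 85, 81, 4]
  L1: h(76,87)=(76*31+87)%997=449 h(85,81)=(85*31+81)%997=722 h(4,4)=(4*31+4)%997=128 -> [449, 722, 128]
  L2: h(449,722)=(449*31+722)%997=683 h(128,128)=(128*31+128)%997=108 -> [683, 108]
  L3: h(683,108)=(683*31+108)%997=344 -> [344]
  root = 344 != target 845
Candidate C: set leaf[1] = 98 -> leaves = [76, 98, 85, 48, 4]
  L0: [76, 98, 85, 48, 4]
  L1: h(76,98)=(76*31+98)%997=460 h(85,48)=(85*31+48)%997=689 h(4,4)=(4*31+4)%997=128 -> [460, 689, 128]
  L2: h(460,689)=(460*31+689)%997=991 h(128,128)=(128*31+128)%997=108 -> [991, 108]
  L3: h(991,108)=(991*31+108)%997=919 -> [919]
  root = 919 != target 845
Candidate D: set leaf[2] = 6 -> leaves = [76, 87, 6, 48, 4]
  L0: [76, 87, 6, 48, 4]
  L1: h(76,87)=(76*31+87)%997=449 h(6,48)=(6*31+48)%997=234 h(4,4)=(4*31+4)%997=128 -> [449, 234, 128]
  L2: h(449,234)=(449*31+234)%997=195 h(128,128)=(128*31+128)%997=108 -> [195, 108]
  L3: h(195,108)=(195*31+108)%997=171 -> [171]
  root = 171 != target 845
Candidate A produces the target root.

Answer: A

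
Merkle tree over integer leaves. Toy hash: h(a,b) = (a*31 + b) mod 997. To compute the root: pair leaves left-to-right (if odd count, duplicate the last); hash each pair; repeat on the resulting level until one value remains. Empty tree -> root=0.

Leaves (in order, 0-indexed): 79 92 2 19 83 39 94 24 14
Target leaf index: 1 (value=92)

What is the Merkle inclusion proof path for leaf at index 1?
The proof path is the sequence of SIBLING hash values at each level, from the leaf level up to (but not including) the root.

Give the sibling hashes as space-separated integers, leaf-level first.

L0 (leaves): [79, 92, 2, 19, 83, 39, 94, 24, 14], target index=1
L1: h(79,92)=(79*31+92)%997=547 [pair 0] h(2,19)=(2*31+19)%997=81 [pair 1] h(83,39)=(83*31+39)%997=618 [pair 2] h(94,24)=(94*31+24)%997=944 [pair 3] h(14,14)=(14*31+14)%997=448 [pair 4] -> [547, 81, 618, 944, 448]
  Sibling for proof at L0: 79
L2: h(547,81)=(547*31+81)%997=89 [pair 0] h(618,944)=(618*31+944)%997=162 [pair 1] h(448,448)=(448*31+448)%997=378 [pair 2] -> [89, 162, 378]
  Sibling for proof at L1: 81
L3: h(89,162)=(89*31+162)%997=927 [pair 0] h(378,378)=(378*31+378)%997=132 [pair 1] -> [927, 132]
  Sibling for proof at L2: 162
L4: h(927,132)=(927*31+132)%997=953 [pair 0] -> [953]
  Sibling for proof at L3: 132
Root: 953
Proof path (sibling hashes from leaf to root): [79, 81, 162, 132]

Answer: 79 81 162 132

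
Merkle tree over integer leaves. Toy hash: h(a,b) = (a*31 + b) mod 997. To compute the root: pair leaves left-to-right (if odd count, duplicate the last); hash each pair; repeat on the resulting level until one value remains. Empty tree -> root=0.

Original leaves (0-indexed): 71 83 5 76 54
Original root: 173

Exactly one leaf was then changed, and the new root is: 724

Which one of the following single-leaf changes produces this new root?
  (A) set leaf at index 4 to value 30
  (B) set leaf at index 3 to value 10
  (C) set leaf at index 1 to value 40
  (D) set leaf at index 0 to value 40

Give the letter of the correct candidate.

Original leaves: [71, 83, 5, 76, 54]
Target new root: 724
Try each candidate change and compute the resulting root:
Candidate A: set leaf[4] = 30 -> leaves = [71, 83, 5, 76, 30]
  L0: [71, 83, 5, 76, 30]
  L1: h(71,83)=(71*31+83)%997=290 h(5,76)=(5*31+76)%997=231 h(30,30)=(30*31+30)%997=960 -> [290, 231, 960]
  L2: h(290,231)=(290*31+231)%997=248 h(960,960)=(960*31+960)%997=810 -> [248, 810]
  L3: h(248,810)=(248*31+810)%997=522 -> [522]
  root = 522 != target 724
Candidate B: set leaf[3] = 10 -> leaves = [71, 83, 5, 10, 54]
  L0: [71, 83, 5, 10, 54]
  L1: h(71,83)=(71*31+83)%997=290 h(5,10)=(5*31+10)%997=165 h(54,54)=(54*31+54)%997=731 -> [290, 165, 731]
  L2: h(290,165)=(290*31+165)%997=182 h(731,731)=(731*31+731)%997=461 -> [182, 461]
  L3: h(182,461)=(182*31+461)%997=121 -> [121]
  root = 121 != target 724
Candidate C: set leaf[1] = 40 -> leaves = [71, 40, 5, 76, 54]
  L0: [71, 40, 5, 76, 54]
  L1: h(71,40)=(71*31+40)%997=247 h(5,76)=(5*31+76)%997=231 h(54,54)=(54*31+54)%997=731 -> [247, 231, 731]
  L2: h(247,231)=(247*31+231)%997=909 h(731,731)=(731*31+731)%997=461 -> [909, 461]
  L3: h(909,461)=(909*31+461)%997=724 -> [724]
  root = 724 == target 724  ** MATCH **
Candidate D: set leaf[0] = 40 -> leaves = [40, 83, 5, 76, 54]
  L0: [40, 83, 5, 76, 54]
  L1: h(40,83)=(40*31+83)%997=326 h(5,76)=(5*31+76)%997=231 h(54,54)=(54*31+54)%997=731 -> [326, 231, 731]
  L2: h(326,231)=(326*31+231)%997=367 h(731,731)=(731*31+731)%997=461 -> [367, 461]
  L3: h(367,461)=(367*31+461)%997=871 -> [871]
  root = 871 != target 724
Candidate C produces the target root.

Answer: C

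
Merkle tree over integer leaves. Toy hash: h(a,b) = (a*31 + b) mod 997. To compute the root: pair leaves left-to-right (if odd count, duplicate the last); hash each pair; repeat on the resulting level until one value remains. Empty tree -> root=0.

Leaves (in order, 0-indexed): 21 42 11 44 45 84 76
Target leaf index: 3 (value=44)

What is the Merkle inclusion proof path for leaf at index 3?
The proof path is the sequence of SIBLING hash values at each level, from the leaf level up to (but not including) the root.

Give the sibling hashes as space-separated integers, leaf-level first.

Answer: 11 693 425

Derivation:
L0 (leaves): [21, 42, 11, 44, 45, 84, 76], target index=3
L1: h(21,42)=(21*31+42)%997=693 [pair 0] h(11,44)=(11*31+44)%997=385 [pair 1] h(45,84)=(45*31+84)%997=482 [pair 2] h(76,76)=(76*31+76)%997=438 [pair 3] -> [693, 385, 482, 438]
  Sibling for proof at L0: 11
L2: h(693,385)=(693*31+385)%997=931 [pair 0] h(482,438)=(482*31+438)%997=425 [pair 1] -> [931, 425]
  Sibling for proof at L1: 693
L3: h(931,425)=(931*31+425)%997=373 [pair 0] -> [373]
  Sibling for proof at L2: 425
Root: 373
Proof path (sibling hashes from leaf to root): [11, 693, 425]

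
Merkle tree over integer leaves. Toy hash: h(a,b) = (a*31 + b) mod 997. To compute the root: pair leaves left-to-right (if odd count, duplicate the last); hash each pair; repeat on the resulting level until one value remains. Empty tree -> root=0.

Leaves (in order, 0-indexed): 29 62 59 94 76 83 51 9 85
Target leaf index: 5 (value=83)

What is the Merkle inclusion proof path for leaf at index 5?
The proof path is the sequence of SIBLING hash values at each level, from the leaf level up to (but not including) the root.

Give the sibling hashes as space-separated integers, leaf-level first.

L0 (leaves): [29, 62, 59, 94, 76, 83, 51, 9, 85], target index=5
L1: h(29,62)=(29*31+62)%997=961 [pair 0] h(59,94)=(59*31+94)%997=926 [pair 1] h(76,83)=(76*31+83)%997=445 [pair 2] h(51,9)=(51*31+9)%997=593 [pair 3] h(85,85)=(85*31+85)%997=726 [pair 4] -> [961, 926, 445, 593, 726]
  Sibling for proof at L0: 76
L2: h(961,926)=(961*31+926)%997=807 [pair 0] h(445,593)=(445*31+593)%997=430 [pair 1] h(726,726)=(726*31+726)%997=301 [pair 2] -> [807, 430, 301]
  Sibling for proof at L1: 593
L3: h(807,430)=(807*31+430)%997=522 [pair 0] h(301,301)=(301*31+301)%997=659 [pair 1] -> [522, 659]
  Sibling for proof at L2: 807
L4: h(522,659)=(522*31+659)%997=889 [pair 0] -> [889]
  Sibling for proof at L3: 659
Root: 889
Proof path (sibling hashes from leaf to root): [76, 593, 807, 659]

Answer: 76 593 807 659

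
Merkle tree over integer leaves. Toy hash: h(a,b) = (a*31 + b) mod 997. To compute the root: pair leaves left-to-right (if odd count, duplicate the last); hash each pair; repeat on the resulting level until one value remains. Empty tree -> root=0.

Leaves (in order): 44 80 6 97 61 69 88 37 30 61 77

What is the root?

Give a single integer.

Answer: 742

Derivation:
L0: [44, 80, 6, 97, 61, 69, 88, 37, 30, 61, 77]
L1: h(44,80)=(44*31+80)%997=447 h(6,97)=(6*31+97)%997=283 h(61,69)=(61*31+69)%997=963 h(88,37)=(88*31+37)%997=771 h(30,61)=(30*31+61)%997=991 h(77,77)=(77*31+77)%997=470 -> [447, 283, 963, 771, 991, 470]
L2: h(447,283)=(447*31+283)%997=182 h(963,771)=(963*31+771)%997=714 h(991,470)=(991*31+470)%997=284 -> [182, 714, 284]
L3: h(182,714)=(182*31+714)%997=374 h(284,284)=(284*31+284)%997=115 -> [374, 115]
L4: h(374,115)=(374*31+115)%997=742 -> [742]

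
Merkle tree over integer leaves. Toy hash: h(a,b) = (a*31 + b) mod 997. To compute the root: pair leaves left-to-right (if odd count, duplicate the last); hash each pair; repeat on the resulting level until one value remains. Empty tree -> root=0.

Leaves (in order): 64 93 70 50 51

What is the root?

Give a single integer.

Answer: 410

Derivation:
L0: [64, 93, 70, 50, 51]
L1: h(64,93)=(64*31+93)%997=83 h(70,50)=(70*31+50)%997=226 h(51,51)=(51*31+51)%997=635 -> [83, 226, 635]
L2: h(83,226)=(83*31+226)%997=805 h(635,635)=(635*31+635)%997=380 -> [805, 380]
L3: h(805,380)=(805*31+380)%997=410 -> [410]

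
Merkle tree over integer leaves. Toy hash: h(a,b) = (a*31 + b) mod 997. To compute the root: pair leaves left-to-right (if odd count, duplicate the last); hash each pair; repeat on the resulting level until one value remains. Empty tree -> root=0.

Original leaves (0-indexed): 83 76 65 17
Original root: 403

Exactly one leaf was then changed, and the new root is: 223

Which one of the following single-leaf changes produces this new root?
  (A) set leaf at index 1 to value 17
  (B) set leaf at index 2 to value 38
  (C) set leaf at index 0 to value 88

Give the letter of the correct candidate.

Answer: C

Derivation:
Original leaves: [83, 76, 65, 17]
Target new root: 223
Try each candidate change and compute the resulting root:
Candidate A: set leaf[1] = 17 -> leaves = [83, 17, 65, 17]
  L0: [83, 17, 65, 17]
  L1: h(83,17)=(83*31+17)%997=596 h(65,17)=(65*31+17)%997=38 -> [596, 38]
  L2: h(596,38)=(596*31+38)%997=568 -> [568]
  root = 568 != target 223
Candidate B: set leaf[2] = 38 -> leaves = [83, 76, 38, 17]
  L0: [83, 76, 38, 17]
  L1: h(83,76)=(83*31+76)%997=655 h(38,17)=(38*31+17)%997=198 -> [655, 198]
  L2: h(655,198)=(655*31+198)%997=563 -> [563]
  root = 563 != target 223
Candidate C: set leaf[0] = 88 -> leaves = [88, 76, 65, 17]
  L0: [88, 76, 65, 17]
  L1: h(88,76)=(88*31+76)%997=810 h(65,17)=(65*31+17)%997=38 -> [810, 38]
  L2: h(810,38)=(810*31+38)%997=223 -> [223]
  root = 223 == target 223  ** MATCH **
Candidate C produces the target root.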